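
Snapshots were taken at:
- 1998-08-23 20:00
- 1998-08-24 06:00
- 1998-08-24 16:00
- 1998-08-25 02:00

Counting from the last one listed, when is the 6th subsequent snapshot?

1998-08-27 14:00

Spacing: 10, 10, 10 h — constant 10 h.
1998-08-25 02:00 + 10 h = 1998-08-25 12:00.
1998-08-25 12:00 + 10 h = 1998-08-25 22:00.
1998-08-25 22:00 + 10 h = 1998-08-26 08:00.
1998-08-26 08:00 + 10 h = 1998-08-26 18:00.
1998-08-26 18:00 + 10 h = 1998-08-27 04:00.
1998-08-27 04:00 + 10 h = 1998-08-27 14:00.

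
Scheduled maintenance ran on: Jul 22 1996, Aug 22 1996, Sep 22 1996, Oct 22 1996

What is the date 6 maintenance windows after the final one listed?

Apr 22 1997

The day-of-month is always 22 (31, 31, 30 days between events).
So this recurs on the 22nd of each month.
November 1996: Nov 22 1996.
Next: December 1996 → Dec 22 1996.
January 1997: Jan 22 1997.
Next: February 1997 → Feb 22 1997.
March 1997: Mar 22 1997.
Next: April 1997 → Apr 22 1997.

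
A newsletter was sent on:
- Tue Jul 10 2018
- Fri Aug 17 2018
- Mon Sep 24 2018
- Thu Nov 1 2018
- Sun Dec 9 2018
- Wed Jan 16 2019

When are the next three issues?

The spacing is 38, 38, 38, 38, 38 days — always 38 days.
Wed Jan 16 2019 + 38 days = Sat Feb 23 2019.
Sat Feb 23 2019 + 38 days = Tue Apr 2 2019.
Tue Apr 2 2019 + 38 days = Fri May 10 2019.

Sat Feb 23 2019, Tue Apr 2 2019, Fri May 10 2019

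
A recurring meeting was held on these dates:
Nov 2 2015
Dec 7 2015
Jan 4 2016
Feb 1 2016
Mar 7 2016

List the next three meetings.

Apr 4 2016, May 2 2016, Jun 6 2016

All dates are Mondays, 35, 28, 28, 35 days apart.
Specifically, the 1st Monday of each month.
April 2016 — 1st Monday is Apr 4 2016.
1st Monday of May 2016: May 2 2016.
June 2016 — 1st Monday is Jun 6 2016.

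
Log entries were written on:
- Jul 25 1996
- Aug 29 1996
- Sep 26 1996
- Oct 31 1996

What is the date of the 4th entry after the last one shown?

These are Thursdays with 35, 28, 35-day gaps.
Each is the final Thursday of its month — Aug 29 1996 is past the 28th, so '4th Thursday' doesn't fit.
Last Thursday of November 1996: Nov 28 1996.
December 1996 ends with Thursday Dec 26 1996.
Last Thursday of January 1997: Jan 30 1997.
February 1997 ends with Thursday Feb 27 1997.

Feb 27 1997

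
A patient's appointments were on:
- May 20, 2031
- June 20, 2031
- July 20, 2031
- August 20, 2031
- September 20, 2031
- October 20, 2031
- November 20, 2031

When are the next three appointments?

The day-of-month is always 20 (31, 30, 31, 31, 30, 31 days between events).
So this recurs on the 20th of each month.
December 2031: December 20, 2031.
Next: January 2032 → January 20, 2032.
Next: February 2032 → February 20, 2032.

December 20, 2031; January 20, 2032; February 20, 2032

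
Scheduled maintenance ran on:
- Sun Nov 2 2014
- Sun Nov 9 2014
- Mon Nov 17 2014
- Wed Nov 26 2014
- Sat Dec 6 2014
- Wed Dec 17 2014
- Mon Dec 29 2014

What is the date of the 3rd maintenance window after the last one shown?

Mon Feb 9 2015

The spacing grows by 1 each time: 7, 8, 9, 10, 11, 12 days.
Next gap: 13 days. Mon Dec 29 2014 + 13 days = Sun Jan 11 2015.
Next gap: 14 days. Sun Jan 11 2015 + 14 days = Sun Jan 25 2015.
Next gap: 15 days. Sun Jan 25 2015 + 15 days = Mon Feb 9 2015.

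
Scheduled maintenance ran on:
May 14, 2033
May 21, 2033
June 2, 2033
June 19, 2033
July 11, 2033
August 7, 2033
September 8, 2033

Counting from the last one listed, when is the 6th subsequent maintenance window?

The spacing grows by 5 each time: 7, 12, 17, 22, 27, 32 days.
Next gap: 37 days. September 8, 2033 + 37 days = October 15, 2033.
Next gap: 42 days. October 15, 2033 + 42 days = November 26, 2033.
Next gap: 47 days. November 26, 2033 + 47 days = January 12, 2034.
Next gap: 52 days. January 12, 2034 + 52 days = March 5, 2034.
Next gap: 57 days. March 5, 2034 + 57 days = May 1, 2034.
Next gap: 62 days. May 1, 2034 + 62 days = July 2, 2034.

July 2, 2034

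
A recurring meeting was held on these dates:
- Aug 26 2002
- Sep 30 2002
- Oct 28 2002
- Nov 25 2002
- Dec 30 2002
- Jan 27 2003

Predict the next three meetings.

All Mondays; the gaps (35, 28, 28, 35, 28) vary with month length.
This is the last Monday of each month.
February 2003 ends with Monday Feb 24 2003.
Last Monday of March 2003: Mar 31 2003.
April 2003 ends with Monday Apr 28 2003.

Feb 24 2003, Mar 31 2003, Apr 28 2003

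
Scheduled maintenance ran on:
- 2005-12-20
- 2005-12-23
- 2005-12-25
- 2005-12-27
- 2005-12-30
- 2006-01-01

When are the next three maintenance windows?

The gap pattern 3, 2, 2, 3, 2 repeats every 3 events.
These are the Tuesdays, Fridays and Sundays of each week.
The following Tuesday is 2006-01-03.
The following Friday is 2006-01-06.
Next Sunday: 2006-01-08.

2006-01-03, 2006-01-06, 2006-01-08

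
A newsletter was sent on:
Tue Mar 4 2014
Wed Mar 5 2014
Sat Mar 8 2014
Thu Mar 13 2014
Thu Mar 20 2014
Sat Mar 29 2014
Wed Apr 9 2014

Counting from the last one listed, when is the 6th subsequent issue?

The spacing grows by 2 each time: 1, 3, 5, 7, 9, 11 days.
Next gap: 13 days. Wed Apr 9 2014 + 13 days = Tue Apr 22 2014.
Next gap: 15 days. Tue Apr 22 2014 + 15 days = Wed May 7 2014.
Next gap: 17 days. Wed May 7 2014 + 17 days = Sat May 24 2014.
Next gap: 19 days. Sat May 24 2014 + 19 days = Thu Jun 12 2014.
Next gap: 21 days. Thu Jun 12 2014 + 21 days = Thu Jul 3 2014.
Next gap: 23 days. Thu Jul 3 2014 + 23 days = Sat Jul 26 2014.

Sat Jul 26 2014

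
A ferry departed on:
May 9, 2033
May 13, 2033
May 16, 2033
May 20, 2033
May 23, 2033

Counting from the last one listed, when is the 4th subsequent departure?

Every event lands on a Monday or Friday (gaps cycle 4, 3, 4, 3).
So the schedule is: every Monday and Friday.
The following Friday is May 27, 2033.
Next Monday: May 30, 2033.
The following Friday is June 3, 2033.
Next Monday: June 6, 2033.

June 6, 2033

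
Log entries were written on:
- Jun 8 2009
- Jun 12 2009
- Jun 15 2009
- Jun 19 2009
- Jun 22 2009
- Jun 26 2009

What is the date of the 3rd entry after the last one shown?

Jul 6 2009

The gap pattern 4, 3, 4, 3, 4 repeats every 2 events.
These are the Mondays and Fridays of each week.
The following Monday is Jun 29 2009.
The following Friday is Jul 3 2009.
Next Monday: Jul 6 2009.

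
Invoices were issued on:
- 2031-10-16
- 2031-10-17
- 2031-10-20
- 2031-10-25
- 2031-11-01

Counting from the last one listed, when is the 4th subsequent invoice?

Intervals are 1, 3, 5, 7 days — an arithmetic progression with common difference 2.
Next gap: 9 days. 2031-11-01 + 9 days = 2031-11-10.
Next gap: 11 days. 2031-11-10 + 11 days = 2031-11-21.
Next gap: 13 days. 2031-11-21 + 13 days = 2031-12-04.
Next gap: 15 days. 2031-12-04 + 15 days = 2031-12-19.

2031-12-19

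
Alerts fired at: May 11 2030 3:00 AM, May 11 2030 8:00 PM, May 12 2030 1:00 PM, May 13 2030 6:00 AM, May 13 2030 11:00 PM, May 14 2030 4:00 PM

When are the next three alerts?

May 15 2030 9:00 AM, May 16 2030 2:00 AM, May 16 2030 7:00 PM

Spacing: 17, 17, 17, 17, 17 h — constant 17 h.
May 14 2030 4:00 PM + 17 h = May 15 2030 9:00 AM.
May 15 2030 9:00 AM + 17 h = May 16 2030 2:00 AM.
May 16 2030 2:00 AM + 17 h = May 16 2030 7:00 PM.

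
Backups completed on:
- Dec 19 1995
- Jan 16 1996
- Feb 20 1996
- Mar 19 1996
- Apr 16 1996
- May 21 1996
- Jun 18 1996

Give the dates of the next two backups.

All dates are Tuesdays, 28, 35, 28, 28, 35, 28 days apart.
Specifically, the 3rd Tuesday of each month.
3rd Tuesday of July 1996: Jul 16 1996.
August 1996 — 3rd Tuesday is Aug 20 1996.

Jul 16 1996, Aug 20 1996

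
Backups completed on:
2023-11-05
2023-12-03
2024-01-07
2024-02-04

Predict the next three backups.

Gaps: 28, 35, 28 days — a mix of 28 and 35. Every date is a Sunday.
Each is the 1st Sunday of its month.
1st Sunday of March 2024: 2024-03-03.
April 2024 — 1st Sunday is 2024-04-07.
1st Sunday of May 2024: 2024-05-05.

2024-03-03, 2024-04-07, 2024-05-05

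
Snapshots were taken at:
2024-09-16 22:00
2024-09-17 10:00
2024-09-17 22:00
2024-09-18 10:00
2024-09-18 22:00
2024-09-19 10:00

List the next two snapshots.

2024-09-19 22:00, 2024-09-20 10:00

The interval is a steady 12 hours (12, 12, 12, 12, 12).
2024-09-19 10:00 + 12 h = 2024-09-19 22:00.
2024-09-19 22:00 + 12 h = 2024-09-20 10:00.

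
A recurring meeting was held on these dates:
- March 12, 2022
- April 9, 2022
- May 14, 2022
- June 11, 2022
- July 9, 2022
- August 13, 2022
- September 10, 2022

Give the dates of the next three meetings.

Gaps: 28, 35, 28, 28, 35, 28 days — a mix of 28 and 35. Every date is a Saturday.
Each is the 2nd Saturday of its month.
October 2022 — 2nd Saturday is October 8, 2022.
November 2022 — 2nd Saturday is November 12, 2022.
2nd Saturday of December 2022: December 10, 2022.

October 8, 2022; November 12, 2022; December 10, 2022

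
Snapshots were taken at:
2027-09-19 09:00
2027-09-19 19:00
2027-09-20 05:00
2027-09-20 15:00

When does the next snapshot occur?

2027-09-21 01:00

Spacing: 10, 10, 10 h — constant 10 h.
2027-09-20 15:00 + 10 h = 2027-09-21 01:00.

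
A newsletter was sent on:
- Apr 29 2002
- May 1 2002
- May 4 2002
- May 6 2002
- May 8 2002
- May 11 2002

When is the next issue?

May 13 2002

Every event lands on a Monday or Wednesday or Saturday (gaps cycle 2, 3, 2, 2, 3).
So the schedule is: every Monday, Wednesday and Saturday.
The following Monday is May 13 2002.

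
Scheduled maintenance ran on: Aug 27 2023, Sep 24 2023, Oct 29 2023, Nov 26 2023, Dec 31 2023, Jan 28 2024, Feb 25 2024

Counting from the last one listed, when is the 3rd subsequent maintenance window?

May 26 2024

All Sundays; the gaps (28, 35, 28, 35, 28, 28) vary with month length.
This is the last Sunday of each month.
March 2024 ends with Sunday Mar 31 2024.
April 2024 ends with Sunday Apr 28 2024.
Last Sunday of May 2024: May 26 2024.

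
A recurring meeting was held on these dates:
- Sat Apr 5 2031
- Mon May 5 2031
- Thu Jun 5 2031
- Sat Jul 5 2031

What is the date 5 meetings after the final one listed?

Gaps: 30, 31, 30 days — not constant. Every event is on the 5th of the month.
Pattern: the 5th of each month.
August 2031: Tue Aug 5 2031.
Next: September 2031 → Fri Sep 5 2031.
October 2031: Sun Oct 5 2031.
November 2031: Wed Nov 5 2031.
December 2031: Fri Dec 5 2031.

Fri Dec 5 2031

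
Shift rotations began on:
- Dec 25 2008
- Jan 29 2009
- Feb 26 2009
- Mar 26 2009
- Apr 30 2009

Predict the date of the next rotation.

These are Thursdays with 35, 28, 28, 35-day gaps.
Each is the final Thursday of its month — Jan 29 2009 is past the 28th, so '4th Thursday' doesn't fit.
May 2009 ends with Thursday May 28 2009.

May 28 2009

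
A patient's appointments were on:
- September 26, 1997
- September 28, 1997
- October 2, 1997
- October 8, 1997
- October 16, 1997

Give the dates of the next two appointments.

October 26, 1997; November 7, 1997

The spacing grows by 2 each time: 2, 4, 6, 8 days.
Next gap: 10 days. October 16, 1997 + 10 days = October 26, 1997.
Next gap: 12 days. October 26, 1997 + 12 days = November 7, 1997.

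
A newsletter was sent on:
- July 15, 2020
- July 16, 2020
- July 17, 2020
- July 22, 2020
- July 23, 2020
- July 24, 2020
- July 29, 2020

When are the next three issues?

Every event lands on a Wednesday or Thursday or Friday (gaps cycle 1, 1, 5, 1, 1, 5).
So the schedule is: every Wednesday, Thursday and Friday.
The following Thursday is July 30, 2020.
The following Friday is July 31, 2020.
The following Wednesday is August 5, 2020.

July 30, 2020; July 31, 2020; August 5, 2020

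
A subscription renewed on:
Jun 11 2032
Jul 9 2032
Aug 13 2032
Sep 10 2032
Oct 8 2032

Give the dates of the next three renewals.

All dates are Fridays, 28, 35, 28, 28 days apart.
Specifically, the 2nd Friday of each month.
2nd Friday of November 2032: Nov 12 2032.
December 2032 — 2nd Friday is Dec 10 2032.
January 2033 — 2nd Friday is Jan 14 2033.

Nov 12 2032, Dec 10 2032, Jan 14 2033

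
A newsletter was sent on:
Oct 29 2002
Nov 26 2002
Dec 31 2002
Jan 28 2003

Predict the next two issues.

Feb 25 2003, Mar 25 2003

These are Tuesdays with 28, 35, 28-day gaps.
Each is the final Tuesday of its month — Oct 29 2002 is past the 28th, so '4th Tuesday' doesn't fit.
Last Tuesday of February 2003: Feb 25 2003.
Last Tuesday of March 2003: Mar 25 2003.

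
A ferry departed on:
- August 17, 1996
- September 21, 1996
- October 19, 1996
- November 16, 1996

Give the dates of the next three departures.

December 21, 1996; January 18, 1997; February 15, 1997

All dates are Saturdays, 35, 28, 28 days apart.
Specifically, the 3rd Saturday of each month.
3rd Saturday of December 1996: December 21, 1996.
January 1997 — 3rd Saturday is January 18, 1997.
3rd Saturday of February 1997: February 15, 1997.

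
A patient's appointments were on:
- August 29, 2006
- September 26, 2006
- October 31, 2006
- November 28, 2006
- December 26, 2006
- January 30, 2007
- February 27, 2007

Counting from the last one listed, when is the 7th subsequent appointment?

September 25, 2007

All Tuesdays; the gaps (28, 35, 28, 28, 35, 28) vary with month length.
This is the last Tuesday of each month.
Last Tuesday of March 2007: March 27, 2007.
Last Tuesday of April 2007: April 24, 2007.
Last Tuesday of May 2007: May 29, 2007.
Last Tuesday of June 2007: June 26, 2007.
July 2007 ends with Tuesday July 31, 2007.
Last Tuesday of August 2007: August 28, 2007.
September 2007 ends with Tuesday September 25, 2007.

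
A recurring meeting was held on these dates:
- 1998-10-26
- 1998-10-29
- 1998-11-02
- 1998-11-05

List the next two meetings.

1998-11-09, 1998-11-12

The gap pattern 3, 4, 3 repeats every 2 events.
These are the Mondays and Thursdays of each week.
The following Monday is 1998-11-09.
Next Thursday: 1998-11-12.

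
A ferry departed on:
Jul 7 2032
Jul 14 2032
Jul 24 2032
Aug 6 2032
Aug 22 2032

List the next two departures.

The spacing grows by 3 each time: 7, 10, 13, 16 days.
Next gap: 19 days. Aug 22 2032 + 19 days = Sep 10 2032.
Next gap: 22 days. Sep 10 2032 + 22 days = Oct 2 2032.

Sep 10 2032, Oct 2 2032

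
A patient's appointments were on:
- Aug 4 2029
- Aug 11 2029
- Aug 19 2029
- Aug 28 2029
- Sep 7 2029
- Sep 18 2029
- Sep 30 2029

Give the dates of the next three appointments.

Intervals are 7, 8, 9, 10, 11, 12 days — an arithmetic progression with common difference 1.
Next gap: 13 days. Sep 30 2029 + 13 days = Oct 13 2029.
Next gap: 14 days. Oct 13 2029 + 14 days = Oct 27 2029.
Next gap: 15 days. Oct 27 2029 + 15 days = Nov 11 2029.

Oct 13 2029, Oct 27 2029, Nov 11 2029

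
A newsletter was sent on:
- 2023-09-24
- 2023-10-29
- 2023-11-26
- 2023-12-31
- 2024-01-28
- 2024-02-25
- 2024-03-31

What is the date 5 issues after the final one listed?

All Sundays; the gaps (35, 28, 35, 28, 28, 35) vary with month length.
This is the last Sunday of each month.
April 2024 ends with Sunday 2024-04-28.
May 2024 ends with Sunday 2024-05-26.
Last Sunday of June 2024: 2024-06-30.
July 2024 ends with Sunday 2024-07-28.
August 2024 ends with Sunday 2024-08-25.

2024-08-25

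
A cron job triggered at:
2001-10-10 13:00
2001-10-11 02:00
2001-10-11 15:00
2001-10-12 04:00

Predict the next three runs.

2001-10-12 17:00, 2001-10-13 06:00, 2001-10-13 19:00

Gaps: 13, 13, 13 hours — each event is 13 hours after the previous one.
2001-10-12 04:00 + 13 h = 2001-10-12 17:00.
2001-10-12 17:00 + 13 h = 2001-10-13 06:00.
2001-10-13 06:00 + 13 h = 2001-10-13 19:00.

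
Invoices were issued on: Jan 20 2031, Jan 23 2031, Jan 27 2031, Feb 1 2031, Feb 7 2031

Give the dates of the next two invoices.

The spacing grows by 1 each time: 3, 4, 5, 6 days.
Next gap: 7 days. Feb 7 2031 + 7 days = Feb 14 2031.
Next gap: 8 days. Feb 14 2031 + 8 days = Feb 22 2031.

Feb 14 2031, Feb 22 2031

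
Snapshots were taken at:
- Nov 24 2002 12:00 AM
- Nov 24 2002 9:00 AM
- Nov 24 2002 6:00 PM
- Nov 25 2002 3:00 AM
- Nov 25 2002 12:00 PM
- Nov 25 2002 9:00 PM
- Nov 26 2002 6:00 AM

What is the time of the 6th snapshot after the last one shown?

Spacing: 9, 9, 9, 9, 9, 9 h — constant 9 h.
Nov 26 2002 6:00 AM + 9 h = Nov 26 2002 3:00 PM.
Nov 26 2002 3:00 PM + 9 h = Nov 27 2002 12:00 AM.
Nov 27 2002 12:00 AM + 9 h = Nov 27 2002 9:00 AM.
Nov 27 2002 9:00 AM + 9 h = Nov 27 2002 6:00 PM.
Nov 27 2002 6:00 PM + 9 h = Nov 28 2002 3:00 AM.
Nov 28 2002 3:00 AM + 9 h = Nov 28 2002 12:00 PM.

Nov 28 2002 12:00 PM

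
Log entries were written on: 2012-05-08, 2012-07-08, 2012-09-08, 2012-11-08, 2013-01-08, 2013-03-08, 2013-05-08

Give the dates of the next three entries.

2013-07-08, 2013-09-08, 2013-11-08

Each date is the 8th; the gaps (61, 62, 61, 61, 59, 61) track the month lengths.
The rule is the 8th of every 2 months.
Next: July 2013 → 2013-07-08.
September 2013: 2013-09-08.
November 2013: 2013-11-08.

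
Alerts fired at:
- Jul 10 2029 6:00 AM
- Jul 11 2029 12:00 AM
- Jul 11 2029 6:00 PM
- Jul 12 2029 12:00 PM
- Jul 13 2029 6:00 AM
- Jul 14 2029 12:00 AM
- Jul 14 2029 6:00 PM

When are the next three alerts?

The interval is a steady 18 hours (18, 18, 18, 18, 18, 18).
Jul 14 2029 6:00 PM + 18 h = Jul 15 2029 12:00 PM.
Jul 15 2029 12:00 PM + 18 h = Jul 16 2029 6:00 AM.
Jul 16 2029 6:00 AM + 18 h = Jul 17 2029 12:00 AM.

Jul 15 2029 12:00 PM, Jul 16 2029 6:00 AM, Jul 17 2029 12:00 AM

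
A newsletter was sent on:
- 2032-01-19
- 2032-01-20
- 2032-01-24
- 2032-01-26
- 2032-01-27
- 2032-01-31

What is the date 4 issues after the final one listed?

Every event lands on a Monday or Tuesday or Saturday (gaps cycle 1, 4, 2, 1, 4).
So the schedule is: every Monday, Tuesday and Saturday.
Next Monday: 2032-02-02.
Next Tuesday: 2032-02-03.
Next Saturday: 2032-02-07.
Next Monday: 2032-02-09.

2032-02-09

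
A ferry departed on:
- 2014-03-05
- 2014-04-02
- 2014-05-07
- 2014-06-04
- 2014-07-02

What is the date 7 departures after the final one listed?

Gaps: 28, 35, 28, 28 days — a mix of 28 and 35. Every date is a Wednesday.
Each is the 1st Wednesday of its month.
August 2014 — 1st Wednesday is 2014-08-06.
September 2014 — 1st Wednesday is 2014-09-03.
1st Wednesday of October 2014: 2014-10-01.
1st Wednesday of November 2014: 2014-11-05.
1st Wednesday of December 2014: 2014-12-03.
January 2015 — 1st Wednesday is 2015-01-07.
1st Wednesday of February 2015: 2015-02-04.

2015-02-04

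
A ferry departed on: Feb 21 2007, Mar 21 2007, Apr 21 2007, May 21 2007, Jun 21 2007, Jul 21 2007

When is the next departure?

Aug 21 2007

The day-of-month is always 21 (28, 31, 30, 31, 30 days between events).
So this recurs on the 21st of each month.
August 2007: Aug 21 2007.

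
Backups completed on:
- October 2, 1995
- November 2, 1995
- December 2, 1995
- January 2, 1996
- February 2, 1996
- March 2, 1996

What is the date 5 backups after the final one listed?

Gaps: 31, 30, 31, 31, 29 days — not constant. Every event is on the 2nd of the month.
Pattern: the 2nd of each month.
April 1996: April 2, 1996.
Next: May 1996 → May 2, 1996.
Next: June 1996 → June 2, 1996.
July 1996: July 2, 1996.
August 1996: August 2, 1996.

August 2, 1996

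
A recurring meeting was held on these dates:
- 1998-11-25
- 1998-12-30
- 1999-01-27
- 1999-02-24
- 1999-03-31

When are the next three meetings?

Every date is a Wednesday; gaps 35, 28, 28, 35 days.
Each is the last Wednesday of its month (at least one falls on the 29th or later, ruling out '4th Wednesday').
Last Wednesday of April 1999: 1999-04-28.
Last Wednesday of May 1999: 1999-05-26.
June 1999 ends with Wednesday 1999-06-30.

1999-04-28, 1999-05-26, 1999-06-30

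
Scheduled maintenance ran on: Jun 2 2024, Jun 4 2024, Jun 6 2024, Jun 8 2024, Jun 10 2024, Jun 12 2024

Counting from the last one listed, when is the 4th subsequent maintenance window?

Every event comes 2 days after the last (2, 2, 2, 2, 2).
Jun 12 2024 + 2 days = Jun 14 2024.
Jun 14 2024 + 2 days = Jun 16 2024.
Jun 16 2024 + 2 days = Jun 18 2024.
Jun 18 2024 + 2 days = Jun 20 2024.

Jun 20 2024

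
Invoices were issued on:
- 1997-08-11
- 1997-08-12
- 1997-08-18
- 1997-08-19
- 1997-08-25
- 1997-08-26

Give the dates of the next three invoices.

1997-09-01, 1997-09-02, 1997-09-08

Every event lands on a Monday or Tuesday (gaps cycle 1, 6, 1, 6, 1).
So the schedule is: every Monday and Tuesday.
Next Monday: 1997-09-01.
Next Tuesday: 1997-09-02.
Next Monday: 1997-09-08.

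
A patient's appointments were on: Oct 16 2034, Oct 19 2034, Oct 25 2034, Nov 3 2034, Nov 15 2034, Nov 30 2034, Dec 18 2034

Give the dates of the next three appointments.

The spacing grows by 3 each time: 3, 6, 9, 12, 15, 18 days.
Next gap: 21 days. Dec 18 2034 + 21 days = Jan 8 2035.
Next gap: 24 days. Jan 8 2035 + 24 days = Feb 1 2035.
Next gap: 27 days. Feb 1 2035 + 27 days = Feb 28 2035.

Jan 8 2035, Feb 1 2035, Feb 28 2035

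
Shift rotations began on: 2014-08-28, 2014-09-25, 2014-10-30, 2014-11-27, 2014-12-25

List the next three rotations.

These are Thursdays with 28, 35, 28, 28-day gaps.
Each is the final Thursday of its month — 2014-10-30 is past the 28th, so '4th Thursday' doesn't fit.
January 2015 ends with Thursday 2015-01-29.
Last Thursday of February 2015: 2015-02-26.
March 2015 ends with Thursday 2015-03-26.

2015-01-29, 2015-02-26, 2015-03-26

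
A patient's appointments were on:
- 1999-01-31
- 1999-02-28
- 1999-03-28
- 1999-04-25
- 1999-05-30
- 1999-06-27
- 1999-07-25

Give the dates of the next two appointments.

1999-08-29, 1999-09-26

These are Sundays with 28, 28, 28, 35, 28, 28-day gaps.
Each is the final Sunday of its month — 1999-01-31 is past the 28th, so '4th Sunday' doesn't fit.
August 1999 ends with Sunday 1999-08-29.
Last Sunday of September 1999: 1999-09-26.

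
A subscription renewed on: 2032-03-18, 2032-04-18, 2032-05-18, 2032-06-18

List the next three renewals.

The day-of-month is always 18 (31, 30, 31 days between events).
So this recurs on the 18th of each month.
Next: July 2032 → 2032-07-18.
Next: August 2032 → 2032-08-18.
Next: September 2032 → 2032-09-18.

2032-07-18, 2032-08-18, 2032-09-18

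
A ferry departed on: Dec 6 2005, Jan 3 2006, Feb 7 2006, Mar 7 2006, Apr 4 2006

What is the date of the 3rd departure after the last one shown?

Gaps: 28, 35, 28, 28 days — a mix of 28 and 35. Every date is a Tuesday.
Each is the 1st Tuesday of its month.
May 2006 — 1st Tuesday is May 2 2006.
1st Tuesday of June 2006: Jun 6 2006.
1st Tuesday of July 2006: Jul 4 2006.

Jul 4 2006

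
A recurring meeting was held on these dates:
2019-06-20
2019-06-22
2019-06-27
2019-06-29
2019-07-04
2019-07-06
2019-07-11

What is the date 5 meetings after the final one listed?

Gaps: 2, 5, 2, 5, 2, 5 days — not constant, but cyclic with period 2.
The events fall on every Thursday and Saturday.
The following Saturday is 2019-07-13.
The following Thursday is 2019-07-18.
Next Saturday: 2019-07-20.
Next Thursday: 2019-07-25.
The following Saturday is 2019-07-27.

2019-07-27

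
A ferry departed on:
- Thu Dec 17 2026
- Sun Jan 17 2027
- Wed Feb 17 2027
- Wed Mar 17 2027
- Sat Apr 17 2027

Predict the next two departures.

Mon May 17 2027, Thu Jun 17 2027

Each date is the 17th; the gaps (31, 31, 28, 31) track the month lengths.
The rule is the 17th of each month.
Next: May 2027 → Mon May 17 2027.
Next: June 2027 → Thu Jun 17 2027.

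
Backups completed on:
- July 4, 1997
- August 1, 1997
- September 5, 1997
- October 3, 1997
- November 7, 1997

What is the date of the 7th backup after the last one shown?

Gaps: 28, 35, 28, 35 days — a mix of 28 and 35. Every date is a Friday.
Each is the 1st Friday of its month.
December 1997 — 1st Friday is December 5, 1997.
1st Friday of January 1998: January 2, 1998.
February 1998 — 1st Friday is February 6, 1998.
1st Friday of March 1998: March 6, 1998.
1st Friday of April 1998: April 3, 1998.
1st Friday of May 1998: May 1, 1998.
1st Friday of June 1998: June 5, 1998.

June 5, 1998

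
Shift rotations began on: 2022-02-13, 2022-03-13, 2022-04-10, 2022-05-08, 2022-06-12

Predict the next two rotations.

These are Sundays at 28- or 35-day spacing (28, 28, 28, 35).
The pattern: 2nd Sunday of the month.
2nd Sunday of July 2022: 2022-07-10.
2nd Sunday of August 2022: 2022-08-14.

2022-07-10, 2022-08-14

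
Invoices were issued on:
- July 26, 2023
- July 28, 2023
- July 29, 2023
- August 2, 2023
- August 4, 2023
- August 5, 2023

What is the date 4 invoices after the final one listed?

Every event lands on a Wednesday or Friday or Saturday (gaps cycle 2, 1, 4, 2, 1).
So the schedule is: every Wednesday, Friday and Saturday.
Next Wednesday: August 9, 2023.
The following Friday is August 11, 2023.
Next Saturday: August 12, 2023.
The following Wednesday is August 16, 2023.

August 16, 2023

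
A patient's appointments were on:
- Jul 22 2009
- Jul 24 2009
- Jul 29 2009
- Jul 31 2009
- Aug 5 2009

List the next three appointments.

The gap pattern 2, 5, 2, 5 repeats every 2 events.
These are the Wednesdays and Fridays of each week.
The following Friday is Aug 7 2009.
The following Wednesday is Aug 12 2009.
Next Friday: Aug 14 2009.

Aug 7 2009, Aug 12 2009, Aug 14 2009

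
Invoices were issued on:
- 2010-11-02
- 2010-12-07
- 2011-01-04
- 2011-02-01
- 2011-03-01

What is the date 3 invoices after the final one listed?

These are Tuesdays at 28- or 35-day spacing (35, 28, 28, 28).
The pattern: 1st Tuesday of the month.
1st Tuesday of April 2011: 2011-04-05.
May 2011 — 1st Tuesday is 2011-05-03.
June 2011 — 1st Tuesday is 2011-06-07.

2011-06-07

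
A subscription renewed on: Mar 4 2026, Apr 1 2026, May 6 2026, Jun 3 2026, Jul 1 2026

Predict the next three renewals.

Aug 5 2026, Sep 2 2026, Oct 7 2026

These are Wednesdays at 28- or 35-day spacing (28, 35, 28, 28).
The pattern: 1st Wednesday of the month.
August 2026 — 1st Wednesday is Aug 5 2026.
1st Wednesday of September 2026: Sep 2 2026.
1st Wednesday of October 2026: Oct 7 2026.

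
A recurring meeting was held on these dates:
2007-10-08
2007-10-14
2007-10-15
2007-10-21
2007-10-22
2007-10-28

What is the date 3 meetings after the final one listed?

Every event lands on a Monday or Sunday (gaps cycle 6, 1, 6, 1, 6).
So the schedule is: every Monday and Sunday.
Next Monday: 2007-10-29.
The following Sunday is 2007-11-04.
The following Monday is 2007-11-05.

2007-11-05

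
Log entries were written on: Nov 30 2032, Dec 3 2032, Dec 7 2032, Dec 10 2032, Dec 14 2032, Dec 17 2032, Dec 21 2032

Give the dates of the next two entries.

Every event lands on a Tuesday or Friday (gaps cycle 3, 4, 3, 4, 3, 4).
So the schedule is: every Tuesday and Friday.
Next Friday: Dec 24 2032.
The following Tuesday is Dec 28 2032.

Dec 24 2032, Dec 28 2032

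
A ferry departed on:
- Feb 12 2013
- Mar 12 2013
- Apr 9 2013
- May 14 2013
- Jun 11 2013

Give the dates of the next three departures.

Gaps: 28, 28, 35, 28 days — a mix of 28 and 35. Every date is a Tuesday.
Each is the 2nd Tuesday of its month.
July 2013 — 2nd Tuesday is Jul 9 2013.
August 2013 — 2nd Tuesday is Aug 13 2013.
September 2013 — 2nd Tuesday is Sep 10 2013.

Jul 9 2013, Aug 13 2013, Sep 10 2013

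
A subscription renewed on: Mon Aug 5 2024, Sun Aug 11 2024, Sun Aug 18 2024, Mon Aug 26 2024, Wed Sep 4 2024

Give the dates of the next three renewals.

Gaps: 6, 7, 8, 9 days — each gap is 1 larger than the previous one.
Next gap: 10 days. Wed Sep 4 2024 + 10 days = Sat Sep 14 2024.
Next gap: 11 days. Sat Sep 14 2024 + 11 days = Wed Sep 25 2024.
Next gap: 12 days. Wed Sep 25 2024 + 12 days = Mon Oct 7 2024.

Sat Sep 14 2024, Wed Sep 25 2024, Mon Oct 7 2024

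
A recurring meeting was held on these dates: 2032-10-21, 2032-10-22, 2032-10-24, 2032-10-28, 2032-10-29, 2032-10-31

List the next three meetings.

2032-11-04, 2032-11-05, 2032-11-07

Every event lands on a Thursday or Friday or Sunday (gaps cycle 1, 2, 4, 1, 2).
So the schedule is: every Thursday, Friday and Sunday.
The following Thursday is 2032-11-04.
Next Friday: 2032-11-05.
Next Sunday: 2032-11-07.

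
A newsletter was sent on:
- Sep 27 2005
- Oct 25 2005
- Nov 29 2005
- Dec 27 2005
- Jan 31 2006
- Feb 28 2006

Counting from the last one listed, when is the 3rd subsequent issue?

All Tuesdays; the gaps (28, 35, 28, 35, 28) vary with month length.
This is the last Tuesday of each month.
March 2006 ends with Tuesday Mar 28 2006.
Last Tuesday of April 2006: Apr 25 2006.
May 2006 ends with Tuesday May 30 2006.

May 30 2006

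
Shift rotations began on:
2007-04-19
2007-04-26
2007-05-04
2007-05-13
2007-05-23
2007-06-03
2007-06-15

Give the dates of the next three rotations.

Gaps: 7, 8, 9, 10, 11, 12 days — each gap is 1 larger than the previous one.
Next gap: 13 days. 2007-06-15 + 13 days = 2007-06-28.
Next gap: 14 days. 2007-06-28 + 14 days = 2007-07-12.
Next gap: 15 days. 2007-07-12 + 15 days = 2007-07-27.

2007-06-28, 2007-07-12, 2007-07-27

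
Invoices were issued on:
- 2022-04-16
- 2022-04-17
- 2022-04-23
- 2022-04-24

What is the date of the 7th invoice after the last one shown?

2022-05-21

The gap pattern 1, 6, 1 repeats every 2 events.
These are the Saturdays and Sundays of each week.
Next Saturday: 2022-04-30.
Next Sunday: 2022-05-01.
Next Saturday: 2022-05-07.
The following Sunday is 2022-05-08.
The following Saturday is 2022-05-14.
Next Sunday: 2022-05-15.
Next Saturday: 2022-05-21.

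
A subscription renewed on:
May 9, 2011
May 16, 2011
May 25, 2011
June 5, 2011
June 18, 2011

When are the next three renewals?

July 3, 2011; July 20, 2011; August 8, 2011

Gaps: 7, 9, 11, 13 days — each gap is 2 larger than the previous one.
Next gap: 15 days. June 18, 2011 + 15 days = July 3, 2011.
Next gap: 17 days. July 3, 2011 + 17 days = July 20, 2011.
Next gap: 19 days. July 20, 2011 + 19 days = August 8, 2011.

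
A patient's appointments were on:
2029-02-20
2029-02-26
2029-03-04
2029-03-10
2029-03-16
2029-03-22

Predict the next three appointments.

Every event comes 6 days after the last (6, 6, 6, 6, 6).
2029-03-22 + 6 days = 2029-03-28.
2029-03-28 + 6 days = 2029-04-03.
2029-04-03 + 6 days = 2029-04-09.

2029-03-28, 2029-04-03, 2029-04-09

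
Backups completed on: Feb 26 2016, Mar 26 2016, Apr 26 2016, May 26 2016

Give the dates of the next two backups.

Each date is the 26th; the gaps (29, 31, 30) track the month lengths.
The rule is the 26th of each month.
June 2016: Jun 26 2016.
Next: July 2016 → Jul 26 2016.

Jun 26 2016, Jul 26 2016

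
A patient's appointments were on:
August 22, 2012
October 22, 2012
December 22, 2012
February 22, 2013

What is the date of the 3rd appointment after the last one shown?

The day-of-month is always 22 (61, 61, 62 days between events).
So this recurs on the 22nd of every 2 months.
Next: April 2013 → April 22, 2013.
June 2013: June 22, 2013.
August 2013: August 22, 2013.

August 22, 2013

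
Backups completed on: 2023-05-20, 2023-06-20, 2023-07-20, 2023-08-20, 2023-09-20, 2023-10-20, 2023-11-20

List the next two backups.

The day-of-month is always 20 (31, 30, 31, 31, 30, 31 days between events).
So this recurs on the 20th of each month.
December 2023: 2023-12-20.
January 2024: 2024-01-20.

2023-12-20, 2024-01-20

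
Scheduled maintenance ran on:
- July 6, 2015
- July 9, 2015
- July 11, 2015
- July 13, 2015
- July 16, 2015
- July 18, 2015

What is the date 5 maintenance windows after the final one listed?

Every event lands on a Monday or Thursday or Saturday (gaps cycle 3, 2, 2, 3, 2).
So the schedule is: every Monday, Thursday and Saturday.
The following Monday is July 20, 2015.
Next Thursday: July 23, 2015.
Next Saturday: July 25, 2015.
Next Monday: July 27, 2015.
Next Thursday: July 30, 2015.

July 30, 2015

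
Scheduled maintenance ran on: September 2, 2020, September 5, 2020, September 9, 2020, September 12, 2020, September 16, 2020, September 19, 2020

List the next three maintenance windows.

September 23, 2020; September 26, 2020; September 30, 2020

Gaps: 3, 4, 3, 4, 3 days — not constant, but cyclic with period 2.
The events fall on every Wednesday and Saturday.
Next Wednesday: September 23, 2020.
The following Saturday is September 26, 2020.
The following Wednesday is September 30, 2020.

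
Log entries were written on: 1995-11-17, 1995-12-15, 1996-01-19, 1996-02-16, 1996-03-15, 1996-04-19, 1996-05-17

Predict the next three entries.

All dates are Fridays, 28, 35, 28, 28, 35, 28 days apart.
Specifically, the 3rd Friday of each month.
3rd Friday of June 1996: 1996-06-21.
3rd Friday of July 1996: 1996-07-19.
3rd Friday of August 1996: 1996-08-16.

1996-06-21, 1996-07-19, 1996-08-16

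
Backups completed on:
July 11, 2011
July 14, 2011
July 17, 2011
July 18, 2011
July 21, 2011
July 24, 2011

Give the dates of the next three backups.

Gaps: 3, 3, 1, 3, 3 days — not constant, but cyclic with period 3.
The events fall on every Monday, Thursday and Sunday.
Next Monday: July 25, 2011.
The following Thursday is July 28, 2011.
The following Sunday is July 31, 2011.

July 25, 2011; July 28, 2011; July 31, 2011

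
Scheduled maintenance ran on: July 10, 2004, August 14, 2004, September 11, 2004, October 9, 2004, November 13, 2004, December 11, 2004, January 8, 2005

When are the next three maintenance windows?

These are Saturdays at 28- or 35-day spacing (35, 28, 28, 35, 28, 28).
The pattern: 2nd Saturday of the month.
2nd Saturday of February 2005: February 12, 2005.
2nd Saturday of March 2005: March 12, 2005.
2nd Saturday of April 2005: April 9, 2005.

February 12, 2005; March 12, 2005; April 9, 2005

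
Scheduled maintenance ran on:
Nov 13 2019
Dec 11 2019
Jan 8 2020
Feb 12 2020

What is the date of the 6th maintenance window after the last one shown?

Aug 12 2020

These are Wednesdays at 28- or 35-day spacing (28, 28, 35).
The pattern: 2nd Wednesday of the month.
March 2020 — 2nd Wednesday is Mar 11 2020.
April 2020 — 2nd Wednesday is Apr 8 2020.
2nd Wednesday of May 2020: May 13 2020.
June 2020 — 2nd Wednesday is Jun 10 2020.
July 2020 — 2nd Wednesday is Jul 8 2020.
2nd Wednesday of August 2020: Aug 12 2020.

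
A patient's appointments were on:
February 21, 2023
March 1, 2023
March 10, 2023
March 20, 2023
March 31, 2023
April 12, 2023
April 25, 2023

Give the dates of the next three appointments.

May 9, 2023; May 24, 2023; June 9, 2023

Intervals are 8, 9, 10, 11, 12, 13 days — an arithmetic progression with common difference 1.
Next gap: 14 days. April 25, 2023 + 14 days = May 9, 2023.
Next gap: 15 days. May 9, 2023 + 15 days = May 24, 2023.
Next gap: 16 days. May 24, 2023 + 16 days = June 9, 2023.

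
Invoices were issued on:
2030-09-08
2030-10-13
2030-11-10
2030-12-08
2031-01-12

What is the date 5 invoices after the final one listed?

2031-06-08

All dates are Sundays, 35, 28, 28, 35 days apart.
Specifically, the 2nd Sunday of each month.
February 2031 — 2nd Sunday is 2031-02-09.
March 2031 — 2nd Sunday is 2031-03-09.
2nd Sunday of April 2031: 2031-04-13.
May 2031 — 2nd Sunday is 2031-05-11.
June 2031 — 2nd Sunday is 2031-06-08.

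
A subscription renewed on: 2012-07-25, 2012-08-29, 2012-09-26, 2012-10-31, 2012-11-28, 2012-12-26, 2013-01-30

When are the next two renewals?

2013-02-27, 2013-03-27

All Wednesdays; the gaps (35, 28, 35, 28, 28, 35) vary with month length.
This is the last Wednesday of each month.
February 2013 ends with Wednesday 2013-02-27.
March 2013 ends with Wednesday 2013-03-27.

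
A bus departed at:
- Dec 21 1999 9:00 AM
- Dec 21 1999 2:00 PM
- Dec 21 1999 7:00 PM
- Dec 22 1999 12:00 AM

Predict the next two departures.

Dec 22 1999 5:00 AM, Dec 22 1999 10:00 AM

Gaps: 5, 5, 5 hours — each event is 5 hours after the previous one.
Dec 22 1999 12:00 AM + 5 h = Dec 22 1999 5:00 AM.
Dec 22 1999 5:00 AM + 5 h = Dec 22 1999 10:00 AM.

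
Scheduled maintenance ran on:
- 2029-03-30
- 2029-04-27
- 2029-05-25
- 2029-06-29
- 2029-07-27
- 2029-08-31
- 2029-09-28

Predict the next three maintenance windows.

Every date is a Friday; gaps 28, 28, 35, 28, 35, 28 days.
Each is the last Friday of its month (at least one falls on the 29th or later, ruling out '4th Friday').
Last Friday of October 2029: 2029-10-26.
Last Friday of November 2029: 2029-11-30.
Last Friday of December 2029: 2029-12-28.

2029-10-26, 2029-11-30, 2029-12-28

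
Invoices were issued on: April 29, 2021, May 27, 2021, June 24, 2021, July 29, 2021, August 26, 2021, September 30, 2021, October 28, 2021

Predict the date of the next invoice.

November 25, 2021

All Thursdays; the gaps (28, 28, 35, 28, 35, 28) vary with month length.
This is the last Thursday of each month.
Last Thursday of November 2021: November 25, 2021.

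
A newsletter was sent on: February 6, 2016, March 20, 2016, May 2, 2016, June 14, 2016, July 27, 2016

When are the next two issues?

The spacing is 43, 43, 43, 43 days — always 43 days.
July 27, 2016 + 43 days = September 8, 2016.
September 8, 2016 + 43 days = October 21, 2016.

September 8, 2016; October 21, 2016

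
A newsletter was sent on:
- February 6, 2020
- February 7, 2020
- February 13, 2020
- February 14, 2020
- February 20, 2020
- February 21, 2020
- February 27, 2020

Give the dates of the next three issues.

Gaps: 1, 6, 1, 6, 1, 6 days — not constant, but cyclic with period 2.
The events fall on every Thursday and Friday.
The following Friday is February 28, 2020.
The following Thursday is March 5, 2020.
Next Friday: March 6, 2020.

February 28, 2020; March 5, 2020; March 6, 2020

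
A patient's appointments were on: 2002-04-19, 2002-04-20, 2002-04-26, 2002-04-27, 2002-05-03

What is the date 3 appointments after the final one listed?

The gap pattern 1, 6, 1, 6 repeats every 2 events.
These are the Fridays and Saturdays of each week.
Next Saturday: 2002-05-04.
Next Friday: 2002-05-10.
The following Saturday is 2002-05-11.

2002-05-11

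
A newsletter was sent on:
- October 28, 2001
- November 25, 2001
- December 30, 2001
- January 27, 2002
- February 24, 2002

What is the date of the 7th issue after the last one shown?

September 29, 2002

Every date is a Sunday; gaps 28, 35, 28, 28 days.
Each is the last Sunday of its month (at least one falls on the 29th or later, ruling out '4th Sunday').
March 2002 ends with Sunday March 31, 2002.
Last Sunday of April 2002: April 28, 2002.
May 2002 ends with Sunday May 26, 2002.
Last Sunday of June 2002: June 30, 2002.
Last Sunday of July 2002: July 28, 2002.
August 2002 ends with Sunday August 25, 2002.
Last Sunday of September 2002: September 29, 2002.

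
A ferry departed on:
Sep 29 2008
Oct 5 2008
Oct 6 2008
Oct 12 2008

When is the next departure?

Every event lands on a Monday or Sunday (gaps cycle 6, 1, 6).
So the schedule is: every Monday and Sunday.
The following Monday is Oct 13 2008.

Oct 13 2008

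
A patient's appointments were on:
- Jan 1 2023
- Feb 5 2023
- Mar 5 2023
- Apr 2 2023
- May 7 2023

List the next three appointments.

These are Sundays at 28- or 35-day spacing (35, 28, 28, 35).
The pattern: 1st Sunday of the month.
1st Sunday of June 2023: Jun 4 2023.
1st Sunday of July 2023: Jul 2 2023.
1st Sunday of August 2023: Aug 6 2023.

Jun 4 2023, Jul 2 2023, Aug 6 2023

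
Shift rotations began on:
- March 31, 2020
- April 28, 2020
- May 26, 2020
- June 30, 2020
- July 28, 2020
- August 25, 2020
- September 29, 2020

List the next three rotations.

October 27, 2020; November 24, 2020; December 29, 2020

All Tuesdays; the gaps (28, 28, 35, 28, 28, 35) vary with month length.
This is the last Tuesday of each month.
October 2020 ends with Tuesday October 27, 2020.
Last Tuesday of November 2020: November 24, 2020.
Last Tuesday of December 2020: December 29, 2020.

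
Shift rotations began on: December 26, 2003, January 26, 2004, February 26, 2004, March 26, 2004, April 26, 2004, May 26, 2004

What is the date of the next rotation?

Gaps: 31, 31, 29, 31, 30 days — not constant. Every event is on the 26th of the month.
Pattern: the 26th of each month.
June 2004: June 26, 2004.

June 26, 2004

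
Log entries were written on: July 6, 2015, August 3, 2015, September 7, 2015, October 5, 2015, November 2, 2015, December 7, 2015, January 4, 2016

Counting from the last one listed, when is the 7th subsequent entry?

August 1, 2016

These are Mondays at 28- or 35-day spacing (28, 35, 28, 28, 35, 28).
The pattern: 1st Monday of the month.
1st Monday of February 2016: February 1, 2016.
March 2016 — 1st Monday is March 7, 2016.
1st Monday of April 2016: April 4, 2016.
May 2016 — 1st Monday is May 2, 2016.
June 2016 — 1st Monday is June 6, 2016.
1st Monday of July 2016: July 4, 2016.
August 2016 — 1st Monday is August 1, 2016.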